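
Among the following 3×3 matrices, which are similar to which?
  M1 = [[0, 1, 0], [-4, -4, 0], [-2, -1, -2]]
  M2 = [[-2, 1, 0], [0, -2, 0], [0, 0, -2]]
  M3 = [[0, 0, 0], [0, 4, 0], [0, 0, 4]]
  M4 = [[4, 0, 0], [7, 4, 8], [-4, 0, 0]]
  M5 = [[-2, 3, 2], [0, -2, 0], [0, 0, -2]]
Characteristic polynomials: χ_{M1} = (x + 2)^3, χ_{M2} = (x + 2)^3, χ_{M3} = x(x - 4)^2, χ_{M4} = x(x - 4)^2, χ_{M5} = (x + 2)^3.

{M1, M2, M5}: invariant factors x + 2, (x + 2)^2.

{M3}: invariant factors x - 4, x(x - 4).

{M4}: invariant factors x(x - 4)^2.

Matrices are similar if and only if their invariant-factor lists agree; the partition into similarity classes is {M1, M2, M5}, {M3}, {M4}.

3 classes: {M1, M2, M5}, {M3}, {M4}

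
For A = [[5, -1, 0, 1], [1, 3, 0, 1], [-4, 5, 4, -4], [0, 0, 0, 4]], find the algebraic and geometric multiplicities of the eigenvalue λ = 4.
The characteristic polynomial is (x - 4)^4, so the factor x - 4 appears with exponent 4: the algebraic multiplicity is 4.

rank(A - 4I) = 2, so the eigenspace has dimension 4 - 2 = 2: the geometric multiplicity is 2.

Since 2 < 4, A is not diagonalizable.

algebraic multiplicity 4, geometric multiplicity 2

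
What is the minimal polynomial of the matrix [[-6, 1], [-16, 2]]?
The characteristic polynomial factors as (x + 2)^2. The minimal polynomial is ∏(x - λ)^{k_λ} where k_λ is the size of the largest Jordan block at λ.

For λ = -2: rank(A + 2I) = 1, and the largest Jordan block has size 2 (the smallest k with rank((A + 2I)^k) = rank((A + 2I)^(k+1))).

So m_A(x) = (x + 2)^2.

m_A(x) = (x + 2)^2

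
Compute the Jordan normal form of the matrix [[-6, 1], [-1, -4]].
The characteristic polynomial is det(xI - A) = (x + 5)^2, so the eigenvalues are -5 (algebraic multiplicity 2).

For λ = -5: rank(A + 5I) = 1, rank((A + 5I)^2) = 0. The eigenspace has dimension 2 - 1 = 1, so there is 1 Jordan block; the rank sequence gives block sizes [2].

Assembling the blocks gives the Jordan form J above.

J = [[-5, 1], [0, -5]]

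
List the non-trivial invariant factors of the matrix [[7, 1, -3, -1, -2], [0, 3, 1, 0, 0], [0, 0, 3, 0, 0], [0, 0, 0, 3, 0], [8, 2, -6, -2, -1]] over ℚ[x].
The Jordan structure of A has elementary divisors (x - 3)^3, (x - 3), (x - 3). Arranging the block sizes at each eigenvalue in decreasing order and taking row products gives the invariant factors.

Invariant factors (smallest first, each dividing the next): x - 3, x - 3, (x - 3)^3.

Check: the last factor (x - 3)^3 is the minimal polynomial, and the product (x - 3)^5 is the characteristic polynomial.

x - 3, x - 3, (x - 3)^3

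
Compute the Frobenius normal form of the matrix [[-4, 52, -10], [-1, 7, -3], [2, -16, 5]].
R = [[0, 0, -20], [1, 0, -11], [0, 1, 8]]

The invariant factors of A (the non-unit diagonal entries of the Smith normal form of xI - A over ℚ[x]) are (x - 5)(x - 4)(x + 1), each dividing the next. The characteristic polynomial is their product, (x - 5)(x - 4)(x + 1).

The rational canonical form is the block-diagonal matrix of companion matrices C(f_i):
R = [[0, 0, -20], [1, 0, -11], [0, 1, 8]].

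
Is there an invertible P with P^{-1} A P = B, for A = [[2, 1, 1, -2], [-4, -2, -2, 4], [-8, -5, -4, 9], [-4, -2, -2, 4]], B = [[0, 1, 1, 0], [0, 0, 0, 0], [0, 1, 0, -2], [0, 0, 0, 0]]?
Two matrices over a field are similar if and only if they have the same invariant factors.

Both A and B have characteristic polynomial x^4 and minimal polynomial x^3. Computing further, both have invariant factors x, x^3. Hence A and B are similar.

Yes.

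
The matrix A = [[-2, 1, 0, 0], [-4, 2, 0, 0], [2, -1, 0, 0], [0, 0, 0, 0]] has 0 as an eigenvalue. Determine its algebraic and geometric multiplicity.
algebraic multiplicity 4, geometric multiplicity 3

The characteristic polynomial is x^4, so the factor x appears with exponent 4: the algebraic multiplicity is 4.

rank(A) = 1, so the eigenspace has dimension 4 - 1 = 3: the geometric multiplicity is 3.

Since 3 < 4, A is not diagonalizable.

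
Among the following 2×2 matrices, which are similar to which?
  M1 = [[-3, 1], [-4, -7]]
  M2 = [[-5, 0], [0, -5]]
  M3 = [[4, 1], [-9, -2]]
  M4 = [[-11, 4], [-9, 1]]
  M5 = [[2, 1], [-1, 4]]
Characteristic polynomials: χ_{M1} = (x + 5)^2, χ_{M2} = (x + 5)^2, χ_{M3} = (x - 1)^2, χ_{M4} = (x + 5)^2, χ_{M5} = (x - 3)^2.

{M1, M4}: invariant factors (x + 5)^2.

{M2}: invariant factors x + 5, x + 5.

{M3}: invariant factors (x - 1)^2.

{M5}: invariant factors (x - 3)^2.

Matrices are similar if and only if their invariant-factor lists agree; the partition into similarity classes is {M1, M4}, {M2}, {M3}, {M5}.

4 classes: {M1, M4}, {M2}, {M3}, {M5}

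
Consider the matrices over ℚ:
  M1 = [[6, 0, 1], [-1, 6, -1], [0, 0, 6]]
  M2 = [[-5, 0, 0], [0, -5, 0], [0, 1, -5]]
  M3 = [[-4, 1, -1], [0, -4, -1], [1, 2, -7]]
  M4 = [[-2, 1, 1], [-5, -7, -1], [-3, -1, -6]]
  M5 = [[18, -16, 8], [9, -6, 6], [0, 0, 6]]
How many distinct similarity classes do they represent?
4 classes: {M1}, {M2}, {M3, M4}, {M5}

Characteristic polynomials: χ_{M1} = (x - 6)^3, χ_{M2} = (x + 5)^3, χ_{M3} = (x + 5)^3, χ_{M4} = (x + 5)^3, χ_{M5} = (x - 6)^3.

{M1}: invariant factors (x - 6)^3.

{M2}: invariant factors x + 5, (x + 5)^2.

{M3, M4}: invariant factors (x + 5)^3.

{M5}: invariant factors x - 6, (x - 6)^2.

Matrices are similar if and only if their invariant-factor lists agree; the partition into similarity classes is {M1}, {M2}, {M3, M4}, {M5}.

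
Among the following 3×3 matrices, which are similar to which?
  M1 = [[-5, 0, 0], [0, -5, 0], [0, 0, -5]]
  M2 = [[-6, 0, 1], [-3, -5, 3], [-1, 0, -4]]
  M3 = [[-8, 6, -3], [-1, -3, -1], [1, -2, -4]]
2 classes: {M1}, {M2, M3}

Characteristic polynomials: χ_{M1} = (x + 5)^3, χ_{M2} = (x + 5)^3, χ_{M3} = (x + 5)^3.

{M1}: invariant factors x + 5, x + 5, x + 5.

{M2, M3}: invariant factors x + 5, (x + 5)^2.

Matrices are similar if and only if their invariant-factor lists agree; the partition into similarity classes is {M1}, {M2, M3}.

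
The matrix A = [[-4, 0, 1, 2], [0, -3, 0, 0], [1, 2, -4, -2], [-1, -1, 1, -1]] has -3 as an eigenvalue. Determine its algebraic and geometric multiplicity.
algebraic multiplicity 4, geometric multiplicity 2

The characteristic polynomial is (x + 3)^4, so the factor x + 3 appears with exponent 4: the algebraic multiplicity is 4.

rank(A + 3I) = 2, so the eigenspace has dimension 4 - 2 = 2: the geometric multiplicity is 2.

Since 2 < 4, A is not diagonalizable.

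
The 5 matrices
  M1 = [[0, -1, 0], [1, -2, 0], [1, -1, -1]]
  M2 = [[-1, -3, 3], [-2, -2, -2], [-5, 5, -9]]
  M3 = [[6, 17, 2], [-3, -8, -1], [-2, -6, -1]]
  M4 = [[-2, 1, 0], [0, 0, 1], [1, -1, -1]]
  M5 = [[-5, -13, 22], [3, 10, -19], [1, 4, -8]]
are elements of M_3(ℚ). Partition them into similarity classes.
3 classes: {M1}, {M2}, {M3, M4, M5}

Characteristic polynomials: χ_{M1} = (x + 1)^3, χ_{M2} = (x + 4)^3, χ_{M3} = (x + 1)^3, χ_{M4} = (x + 1)^3, χ_{M5} = (x + 1)^3.

{M1}: invariant factors x + 1, (x + 1)^2.

{M2}: invariant factors x + 4, (x + 4)^2.

{M3, M4, M5}: invariant factors (x + 1)^3.

Matrices are similar if and only if their invariant-factor lists agree; the partition into similarity classes is {M1}, {M2}, {M3, M4, M5}.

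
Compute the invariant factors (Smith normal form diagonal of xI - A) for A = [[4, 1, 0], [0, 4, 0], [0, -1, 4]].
The Jordan structure of A has elementary divisors (x - 4)^2, (x - 4). Arranging the block sizes at each eigenvalue in decreasing order and taking row products gives the invariant factors.

Invariant factors (smallest first, each dividing the next): x - 4, (x - 4)^2.

Check: the last factor (x - 4)^2 is the minimal polynomial, and the product (x - 4)^3 is the characteristic polynomial.

x - 4, (x - 4)^2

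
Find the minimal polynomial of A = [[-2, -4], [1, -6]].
The characteristic polynomial factors as (x + 4)^2. The minimal polynomial is ∏(x - λ)^{k_λ} where k_λ is the size of the largest Jordan block at λ.

For λ = -4: rank(A + 4I) = 1, and the largest Jordan block has size 2 (the smallest k with rank((A + 4I)^k) = rank((A + 4I)^(k+1))).

So m_A(x) = (x + 4)^2.

m_A(x) = (x + 4)^2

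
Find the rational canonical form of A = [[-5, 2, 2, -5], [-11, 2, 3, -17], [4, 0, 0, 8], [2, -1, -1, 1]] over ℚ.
R = [[0, 0, 0, 4], [1, 0, 0, -2], [0, 1, 0, -2], [0, 0, 1, -2]]

The invariant factors of A (the non-unit diagonal entries of the Smith normal form of xI - A over ℚ[x]) are (x + 2)(x^3 + 2x - 2), each dividing the next. The characteristic polynomial is their product, (x + 2)(x^3 + 2x - 2).

The rational canonical form is the block-diagonal matrix of companion matrices C(f_i):
R = [[0, 0, 0, 4], [1, 0, 0, -2], [0, 1, 0, -2], [0, 0, 1, -2]].

Note the characteristic polynomial does not split into linear factors over ℚ, so A has no Jordan form over ℚ; the rational canonical form exists over any field.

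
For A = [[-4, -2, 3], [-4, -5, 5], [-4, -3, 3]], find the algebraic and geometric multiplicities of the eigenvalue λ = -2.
algebraic multiplicity 3, geometric multiplicity 1

The characteristic polynomial is (x + 2)^3, so the factor x + 2 appears with exponent 3: the algebraic multiplicity is 3.

rank(A + 2I) = 2, so the eigenspace has dimension 3 - 2 = 1: the geometric multiplicity is 1.

Since 1 < 3, A is not diagonalizable.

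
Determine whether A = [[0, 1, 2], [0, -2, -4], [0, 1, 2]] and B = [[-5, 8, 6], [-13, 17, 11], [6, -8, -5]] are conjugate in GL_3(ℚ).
trace(A) = 0 but trace(B) = 7. The trace is a similarity invariant, so A and B are not similar.

No.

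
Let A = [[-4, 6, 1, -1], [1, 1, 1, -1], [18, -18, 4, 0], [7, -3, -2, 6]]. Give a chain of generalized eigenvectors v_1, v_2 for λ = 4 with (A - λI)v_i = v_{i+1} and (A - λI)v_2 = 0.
We seek v_1 ∈ ker((A - 4I)^2) \ ker(A - 4I), then set v_{i+1} = (A - 4I) v_i.

One such chain is v_1 = [[0, 0, 1, 0]]^T, v_2 = [[1, 1, 0, -2]]^T. Check: (A - 4I) v_2 = [[0, 0, 0, 0]]^T = 0.

v_1 = [[0, 0, 1, 0]]^T, v_2 = [[1, 1, 0, -2]]^T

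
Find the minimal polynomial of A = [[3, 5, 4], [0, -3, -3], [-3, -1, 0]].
The characteristic polynomial factors as x^3. The minimal polynomial is ∏(x - λ)^{k_λ} where k_λ is the size of the largest Jordan block at λ.

For λ = 0: rank(A) = 2, and the largest Jordan block has size 3 (the smallest k with rank(A^k) = rank(A^(k+1))).

So m_A(x) = x^3.

m_A(x) = x^3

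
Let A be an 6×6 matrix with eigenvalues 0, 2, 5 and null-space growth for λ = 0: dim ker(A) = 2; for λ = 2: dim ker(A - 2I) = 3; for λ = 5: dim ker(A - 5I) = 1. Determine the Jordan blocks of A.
Jordan blocks: (0, 1), (0, 1), (2, 1), (2, 1), (2, 1), (5, 1)

λ = 0: successive nullity increments [2] count blocks of size ≥ k; block sizes are [1, 1].
λ = 2: successive nullity increments [3] count blocks of size ≥ k; block sizes are [1, 1, 1].
λ = 5: successive nullity increments [1] count blocks of size ≥ k; block sizes are [1].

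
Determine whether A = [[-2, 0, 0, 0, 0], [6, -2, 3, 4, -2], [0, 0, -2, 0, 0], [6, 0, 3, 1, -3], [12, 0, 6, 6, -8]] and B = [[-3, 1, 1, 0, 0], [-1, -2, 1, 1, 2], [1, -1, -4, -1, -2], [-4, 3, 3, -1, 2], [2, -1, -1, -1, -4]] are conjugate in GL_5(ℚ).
No.

trace(A) = -13 but trace(B) = -14. The trace is a similarity invariant, so A and B are not similar.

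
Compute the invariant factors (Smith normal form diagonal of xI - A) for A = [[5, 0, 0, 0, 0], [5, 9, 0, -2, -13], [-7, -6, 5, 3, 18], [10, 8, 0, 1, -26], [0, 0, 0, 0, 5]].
x - 5, (x - 5)^2, (x - 5)^2

The Jordan structure of A has elementary divisors (x - 5)^2, (x - 5)^2, (x - 5). Arranging the block sizes at each eigenvalue in decreasing order and taking row products gives the invariant factors.

Invariant factors (smallest first, each dividing the next): x - 5, (x - 5)^2, (x - 5)^2.

Check: the last factor (x - 5)^2 is the minimal polynomial, and the product (x - 5)^5 is the characteristic polynomial.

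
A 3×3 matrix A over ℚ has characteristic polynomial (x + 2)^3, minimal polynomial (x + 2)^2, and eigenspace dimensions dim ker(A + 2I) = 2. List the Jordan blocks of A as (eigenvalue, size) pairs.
λ = -2: algebraic multiplicity 3 (exponent in χ_A), largest block size 2 (exponent in m_A), 2 blocks (geometric multiplicity). These force block sizes [2, 1].

Jordan blocks: (-2, 2), (-2, 1)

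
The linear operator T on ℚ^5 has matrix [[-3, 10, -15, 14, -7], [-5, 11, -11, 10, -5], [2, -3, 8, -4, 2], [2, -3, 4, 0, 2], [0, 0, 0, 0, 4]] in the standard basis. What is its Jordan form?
The characteristic polynomial is det(xI - A) = (x - 4)^5, so the eigenvalues are 4 (algebraic multiplicity 5).

For λ = 4: rank(A - 4I) = 2, rank((A - 4I)^2) = 1, rank((A - 4I)^3) = 0. The eigenspace has dimension 5 - 2 = 3, so there are 3 Jordan blocks; the rank sequence gives block sizes [3, 1, 1].

Assembling the blocks gives the Jordan form J above.

J = [[4, 1, 0, 0, 0], [0, 4, 1, 0, 0], [0, 0, 4, 0, 0], [0, 0, 0, 4, 0], [0, 0, 0, 0, 4]]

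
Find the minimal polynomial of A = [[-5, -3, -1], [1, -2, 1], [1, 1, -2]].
The characteristic polynomial factors as (x + 3)^3. The minimal polynomial is ∏(x - λ)^{k_λ} where k_λ is the size of the largest Jordan block at λ.

For λ = -3: rank(A + 3I) = 2, and the largest Jordan block has size 3 (the smallest k with rank((A + 3I)^k) = rank((A + 3I)^(k+1))).

So m_A(x) = (x + 3)^3.

m_A(x) = (x + 3)^3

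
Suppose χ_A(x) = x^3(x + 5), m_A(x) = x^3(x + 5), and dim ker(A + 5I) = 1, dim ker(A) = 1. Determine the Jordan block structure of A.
λ = -5: algebraic multiplicity 1 (exponent in χ_A), largest block size 1 (exponent in m_A), 1 block (geometric multiplicity). This forces block sizes [1].
λ = 0: algebraic multiplicity 3 (exponent in χ_A), largest block size 3 (exponent in m_A), 1 block (geometric multiplicity). This forces block sizes [3].

Jordan blocks: (-5, 1), (0, 3)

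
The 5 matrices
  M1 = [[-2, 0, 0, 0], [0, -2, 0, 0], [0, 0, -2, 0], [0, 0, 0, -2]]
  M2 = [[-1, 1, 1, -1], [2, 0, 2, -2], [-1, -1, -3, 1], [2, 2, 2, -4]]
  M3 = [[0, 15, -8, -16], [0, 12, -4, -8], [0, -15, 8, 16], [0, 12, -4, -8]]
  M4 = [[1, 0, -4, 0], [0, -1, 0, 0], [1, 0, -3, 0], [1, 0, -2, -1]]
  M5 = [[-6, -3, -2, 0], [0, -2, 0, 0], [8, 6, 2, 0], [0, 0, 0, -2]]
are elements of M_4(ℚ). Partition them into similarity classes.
Characteristic polynomials: χ_{M1} = (x + 2)^4, χ_{M2} = (x + 2)^4, χ_{M3} = x^2(x - 6)^2, χ_{M4} = (x + 1)^4, χ_{M5} = (x + 2)^4.

{M1}: invariant factors x + 2, x + 2, x + 2, x + 2.

{M2, M5}: invariant factors x + 2, x + 2, (x + 2)^2.

{M3}: invariant factors x, x(x - 6)^2.

{M4}: invariant factors x + 1, x + 1, (x + 1)^2.

Matrices are similar if and only if their invariant-factor lists agree; the partition into similarity classes is {M1}, {M2, M5}, {M3}, {M4}.

4 classes: {M1}, {M2, M5}, {M3}, {M4}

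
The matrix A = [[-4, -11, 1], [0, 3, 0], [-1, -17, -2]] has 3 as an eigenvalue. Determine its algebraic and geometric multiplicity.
The characteristic polynomial is (x - 3)(x + 3)^2, so the factor x - 3 appears with exponent 1: the algebraic multiplicity is 1.

rank(A - 3I) = 2, so the eigenspace has dimension 3 - 2 = 1: the geometric multiplicity is 1.

algebraic multiplicity 1, geometric multiplicity 1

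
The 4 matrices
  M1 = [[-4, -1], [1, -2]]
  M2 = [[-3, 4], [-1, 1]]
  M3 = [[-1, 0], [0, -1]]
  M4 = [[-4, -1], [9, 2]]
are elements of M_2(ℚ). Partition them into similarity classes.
3 classes: {M1}, {M2, M4}, {M3}

Characteristic polynomials: χ_{M1} = (x + 3)^2, χ_{M2} = (x + 1)^2, χ_{M3} = (x + 1)^2, χ_{M4} = (x + 1)^2.

{M1}: invariant factors (x + 3)^2.

{M2, M4}: invariant factors (x + 1)^2.

{M3}: invariant factors x + 1, x + 1.

Matrices are similar if and only if their invariant-factor lists agree; the partition into similarity classes is {M1}, {M2, M4}, {M3}.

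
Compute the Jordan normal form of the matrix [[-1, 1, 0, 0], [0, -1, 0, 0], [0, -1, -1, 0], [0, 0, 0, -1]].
J = [[-1, 1, 0, 0], [0, -1, 0, 0], [0, 0, -1, 0], [0, 0, 0, -1]]

The characteristic polynomial is det(xI - A) = (x + 1)^4, so the eigenvalues are -1 (algebraic multiplicity 4).

For λ = -1: rank(A + I) = 1, rank((A + I)^2) = 0. The eigenspace has dimension 4 - 1 = 3, so there are 3 Jordan blocks; the rank sequence gives block sizes [2, 1, 1].

Assembling the blocks gives the Jordan form J above.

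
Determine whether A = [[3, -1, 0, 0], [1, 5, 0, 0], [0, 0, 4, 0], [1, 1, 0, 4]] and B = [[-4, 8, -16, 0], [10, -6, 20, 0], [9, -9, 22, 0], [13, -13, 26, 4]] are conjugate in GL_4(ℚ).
Two matrices over a field are similar if and only if they have the same invariant factors.

Both A and B have characteristic polynomial (x - 4)^4 and minimal polynomial (x - 4)^2. Computing further, both have invariant factors x - 4, x - 4, (x - 4)^2. Hence A and B are similar.

Yes.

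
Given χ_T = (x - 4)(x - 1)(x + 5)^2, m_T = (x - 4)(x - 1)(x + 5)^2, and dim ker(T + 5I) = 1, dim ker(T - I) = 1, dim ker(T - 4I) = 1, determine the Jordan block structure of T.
λ = -5: algebraic multiplicity 2 (exponent in χ_T), largest block size 2 (exponent in m_T), 1 block (geometric multiplicity). This forces block sizes [2].
λ = 1: algebraic multiplicity 1 (exponent in χ_T), largest block size 1 (exponent in m_T), 1 block (geometric multiplicity). This forces block sizes [1].
λ = 4: algebraic multiplicity 1 (exponent in χ_T), largest block size 1 (exponent in m_T), 1 block (geometric multiplicity). This forces block sizes [1].

Jordan blocks: (-5, 2), (1, 1), (4, 1)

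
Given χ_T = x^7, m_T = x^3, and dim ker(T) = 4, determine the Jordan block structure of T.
λ = 0: algebraic multiplicity 7 (exponent in χ_T), largest block size 3 (exponent in m_T), 4 blocks (geometric multiplicity). These force block sizes [3, 2, 1, 1].

Jordan blocks: (0, 3), (0, 2), (0, 1), (0, 1)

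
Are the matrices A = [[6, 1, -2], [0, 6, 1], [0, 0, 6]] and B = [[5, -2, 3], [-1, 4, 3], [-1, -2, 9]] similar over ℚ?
No.

Both have characteristic polynomial (x - 6)^3, but the minimal polynomial of A is (x - 6)^3 while the minimal polynomial of B is (x - 6)^2. The minimal polynomial is a similarity invariant, so A and B are not similar.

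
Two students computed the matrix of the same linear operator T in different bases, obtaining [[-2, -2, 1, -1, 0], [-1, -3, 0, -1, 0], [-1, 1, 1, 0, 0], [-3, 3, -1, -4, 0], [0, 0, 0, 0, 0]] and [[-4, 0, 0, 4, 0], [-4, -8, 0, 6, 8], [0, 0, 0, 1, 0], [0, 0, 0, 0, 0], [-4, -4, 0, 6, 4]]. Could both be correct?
No.

Both have characteristic polynomial x^3(x + 4)^2, but the minimal polynomial of A is x^2(x + 4)^2 while the minimal polynomial of B is x^2(x + 4). The minimal polynomial is a similarity invariant, so A and B are not similar.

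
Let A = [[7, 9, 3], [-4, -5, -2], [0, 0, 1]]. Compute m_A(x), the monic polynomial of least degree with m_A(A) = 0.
m_A(x) = (x - 1)^2

The characteristic polynomial factors as (x - 1)^3. The minimal polynomial is ∏(x - λ)^{k_λ} where k_λ is the size of the largest Jordan block at λ.

For λ = 1: rank(A - I) = 1, and the largest Jordan block has size 2 (the smallest k with rank((A - I)^k) = rank((A - I)^(k+1))).

So m_A(x) = (x - 1)^2.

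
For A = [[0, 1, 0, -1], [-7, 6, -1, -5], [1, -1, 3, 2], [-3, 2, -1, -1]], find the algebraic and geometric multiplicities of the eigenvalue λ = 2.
algebraic multiplicity 4, geometric multiplicity 2

The characteristic polynomial is (x - 2)^4, so the factor x - 2 appears with exponent 4: the algebraic multiplicity is 4.

rank(A - 2I) = 2, so the eigenspace has dimension 4 - 2 = 2: the geometric multiplicity is 2.

Since 2 < 4, A is not diagonalizable.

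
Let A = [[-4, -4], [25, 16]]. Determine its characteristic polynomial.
xI - A = [[x + 4, 4], [-25, x - 16]].

Expanding det(xI - A) along the first row:
det(xI - A) = + (x + 4)·det([[x - 16]]) - (4)·det([[-25]]).

Evaluating gives χ_A(x) = x^2 - 12x + 36 = (x - 6)^2.

χ_A(x) = (x - 6)^2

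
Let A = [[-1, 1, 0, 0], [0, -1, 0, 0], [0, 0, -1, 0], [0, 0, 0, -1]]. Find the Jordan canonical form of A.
The characteristic polynomial is det(xI - A) = (x + 1)^4, so the eigenvalues are -1 (algebraic multiplicity 4).

For λ = -1: rank(A + I) = 1, rank((A + I)^2) = 0. The eigenspace has dimension 4 - 1 = 3, so there are 3 Jordan blocks; the rank sequence gives block sizes [2, 1, 1].

Assembling the blocks gives the Jordan form J above.

J = [[-1, 1, 0, 0], [0, -1, 0, 0], [0, 0, -1, 0], [0, 0, 0, -1]]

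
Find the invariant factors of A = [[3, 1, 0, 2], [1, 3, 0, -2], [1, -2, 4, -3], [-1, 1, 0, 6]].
The Jordan structure of A has elementary divisors (x - 4)^2, (x - 4)^2. Arranging the block sizes at each eigenvalue in decreasing order and taking row products gives the invariant factors.

Invariant factors (smallest first, each dividing the next): (x - 4)^2, (x - 4)^2.

Check: the last factor (x - 4)^2 is the minimal polynomial, and the product (x - 4)^4 is the characteristic polynomial.

(x - 4)^2, (x - 4)^2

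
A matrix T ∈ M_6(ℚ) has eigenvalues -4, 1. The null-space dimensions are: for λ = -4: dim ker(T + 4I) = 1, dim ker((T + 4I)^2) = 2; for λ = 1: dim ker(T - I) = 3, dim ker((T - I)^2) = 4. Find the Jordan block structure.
Jordan blocks: (-4, 2), (1, 2), (1, 1), (1, 1)

λ = -4: successive nullity increments [1, 1] count blocks of size ≥ k; block sizes are [2].
λ = 1: successive nullity increments [3, 1] count blocks of size ≥ k; block sizes are [2, 1, 1].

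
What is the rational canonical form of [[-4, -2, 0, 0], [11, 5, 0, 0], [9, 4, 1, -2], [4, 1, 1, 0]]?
R = [[0, -2, 0, 0], [1, 1, 0, 0], [0, 0, 0, -2], [0, 0, 1, 1]]

The invariant factors of A (the non-unit diagonal entries of the Smith normal form of xI - A over ℚ[x]) are x^2 - x + 2, x^2 - x + 2, each dividing the next. The characteristic polynomial is their product, (x^2 - x + 2)^2.

The rational canonical form is the block-diagonal matrix of companion matrices C(f_i):
R = [[0, -2, 0, 0], [1, 1, 0, 0], [0, 0, 0, -2], [0, 0, 1, 1]].

Note the characteristic polynomial does not split into linear factors over ℚ, so A has no Jordan form over ℚ; the rational canonical form exists over any field.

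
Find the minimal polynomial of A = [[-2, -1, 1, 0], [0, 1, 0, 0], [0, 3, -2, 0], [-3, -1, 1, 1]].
m_A(x) = (x - 1)(x + 2)^2

The characteristic polynomial factors as (x - 1)^2(x + 2)^2. The minimal polynomial is ∏(x - λ)^{k_λ} where k_λ is the size of the largest Jordan block at λ.

For λ = -2: rank(A + 2I) = 3, and the largest Jordan block has size 2 (the smallest k with rank((A + 2I)^k) = rank((A + 2I)^(k+1))).
For λ = 1: rank(A - I) = 2, and the largest Jordan block has size 1 (the smallest k with rank((A - I)^k) = rank((A - I)^(k+1))).

So m_A(x) = (x - 1)(x + 2)^2.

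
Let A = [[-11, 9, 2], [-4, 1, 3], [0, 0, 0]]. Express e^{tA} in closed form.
A has Jordan form J = [[-5, 1, 0], [0, -5, 0], [0, 0, 0]] with A = PJP^{-1}, so e^{tA} = P e^{tJ} P^{-1}.

For a Jordan block J_k(λ), e^{tJ_k(λ)} = e^{λt} · (I + tN + t^2 N^2/2! + ... + t^{k-1} N^{k-1}/(k-1)!) where N is the nilpotent superdiagonal part.

Assembling the blocks and conjugating back gives the entries of e^{tA} as shown above.

e^{tA} = [[(1 - 6*t)*e^{-5*t}, 9*t*e^{-5*t}, (-3*t + e^{5*t} - 1)*e^{-5*t}], [-4*t*e^{-5*t}, (6*t + 1)*e^{-5*t}, (-2*t + e^{5*t} - 1)*e^{-5*t}], [0, 0, 1]]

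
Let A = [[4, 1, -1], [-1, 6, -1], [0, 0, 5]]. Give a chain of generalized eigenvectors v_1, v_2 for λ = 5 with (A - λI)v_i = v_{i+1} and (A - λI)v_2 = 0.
v_1 = [[-1, 0, 0]]^T, v_2 = [[1, 1, 0]]^T

We seek v_1 ∈ ker((A - 5I)^2) \ ker(A - 5I), then set v_{i+1} = (A - 5I) v_i.

One such chain is v_1 = [[-1, 0, 0]]^T, v_2 = [[1, 1, 0]]^T. Check: (A - 5I) v_2 = [[0, 0, 0]]^T = 0.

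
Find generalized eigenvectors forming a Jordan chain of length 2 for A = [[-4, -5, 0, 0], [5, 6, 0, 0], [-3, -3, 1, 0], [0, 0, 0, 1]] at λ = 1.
v_1 = [[-8, 9, -2, 4]]^T, v_2 = [[-5, 5, -3, 0]]^T

We seek v_1 ∈ ker((A - I)^2) \ ker(A - I), then set v_{i+1} = (A - I) v_i.

One such chain is v_1 = [[-8, 9, -2, 4]]^T, v_2 = [[-5, 5, -3, 0]]^T. Check: (A - I) v_2 = [[0, 0, 0, 0]]^T = 0.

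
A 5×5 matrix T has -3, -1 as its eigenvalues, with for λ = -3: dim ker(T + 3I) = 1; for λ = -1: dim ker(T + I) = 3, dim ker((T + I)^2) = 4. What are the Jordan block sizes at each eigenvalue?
λ = -3: successive nullity increments [1] count blocks of size ≥ k; block sizes are [1].
λ = -1: successive nullity increments [3, 1] count blocks of size ≥ k; block sizes are [2, 1, 1].

Jordan blocks: (-3, 1), (-1, 2), (-1, 1), (-1, 1)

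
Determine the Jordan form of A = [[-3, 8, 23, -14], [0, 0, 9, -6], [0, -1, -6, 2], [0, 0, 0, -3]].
J = [[-3, 1, 0, 0], [0, -3, 1, 0], [0, 0, -3, 0], [0, 0, 0, -3]]

The characteristic polynomial is det(xI - A) = (x + 3)^4, so the eigenvalues are -3 (algebraic multiplicity 4).

For λ = -3: rank(A + 3I) = 2, rank((A + 3I)^2) = 1, rank((A + 3I)^3) = 0. The eigenspace has dimension 4 - 2 = 2, so there are 2 Jordan blocks; the rank sequence gives block sizes [3, 1].

Assembling the blocks gives the Jordan form J above.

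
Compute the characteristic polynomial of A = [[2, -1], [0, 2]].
xI - A = [[x - 2, 1], [0, x - 2]].

Expanding det(xI - A) along the first row:
det(xI - A) = + (x - 2)·det([[x - 2]]) - (1)·det([[0]]).

Evaluating gives χ_A(x) = x^2 - 4x + 4 = (x - 2)^2.

χ_A(x) = (x - 2)^2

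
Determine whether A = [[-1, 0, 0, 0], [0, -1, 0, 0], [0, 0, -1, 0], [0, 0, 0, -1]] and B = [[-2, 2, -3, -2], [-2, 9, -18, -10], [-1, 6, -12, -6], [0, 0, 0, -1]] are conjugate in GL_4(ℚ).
No.

trace(A) = -4 but trace(B) = -6. The trace is a similarity invariant, so A and B are not similar.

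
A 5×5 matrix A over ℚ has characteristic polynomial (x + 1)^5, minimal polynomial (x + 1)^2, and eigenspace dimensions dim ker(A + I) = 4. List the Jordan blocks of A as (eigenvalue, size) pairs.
Jordan blocks: (-1, 2), (-1, 1), (-1, 1), (-1, 1)

λ = -1: algebraic multiplicity 5 (exponent in χ_A), largest block size 2 (exponent in m_A), 4 blocks (geometric multiplicity). These force block sizes [2, 1, 1, 1].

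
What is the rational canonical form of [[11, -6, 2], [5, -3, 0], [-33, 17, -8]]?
The invariant factors of A (the non-unit diagonal entries of the Smith normal form of xI - A over ℚ[x]) are x^3 - x + 4, each dividing the next. The characteristic polynomial is their product, x^3 - x + 4.

The rational canonical form is the block-diagonal matrix of companion matrices C(f_i):
R = [[0, 0, -4], [1, 0, 1], [0, 1, 0]].

Note the characteristic polynomial does not split into linear factors over ℚ, so A has no Jordan form over ℚ; the rational canonical form exists over any field.

R = [[0, 0, -4], [1, 0, 1], [0, 1, 0]]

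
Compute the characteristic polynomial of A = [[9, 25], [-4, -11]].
xI - A = [[x - 9, -25], [4, x + 11]].

Expanding det(xI - A) along the first row:
det(xI - A) = + (x - 9)·det([[x + 11]]) - (-25)·det([[4]]).

Evaluating gives χ_A(x) = x^2 + 2x + 1 = (x + 1)^2.

χ_A(x) = (x + 1)^2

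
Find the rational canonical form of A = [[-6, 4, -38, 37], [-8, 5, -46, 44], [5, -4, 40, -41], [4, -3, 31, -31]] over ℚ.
The invariant factors of A (the non-unit diagonal entries of the Smith normal form of xI - A over ℚ[x]) are (x^2 - 4x - 1)^2, each dividing the next. The characteristic polynomial is their product, (x^2 - 4x - 1)^2.

The rational canonical form is the block-diagonal matrix of companion matrices C(f_i):
R = [[0, 0, 0, -1], [1, 0, 0, -8], [0, 1, 0, -14], [0, 0, 1, 8]].

Note the characteristic polynomial does not split into linear factors over ℚ, so A has no Jordan form over ℚ; the rational canonical form exists over any field.

R = [[0, 0, 0, -1], [1, 0, 0, -8], [0, 1, 0, -14], [0, 0, 1, 8]]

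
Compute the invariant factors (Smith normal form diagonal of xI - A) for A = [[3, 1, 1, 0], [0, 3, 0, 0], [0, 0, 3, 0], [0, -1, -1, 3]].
The Jordan structure of A has elementary divisors (x - 3)^2, (x - 3), (x - 3). Arranging the block sizes at each eigenvalue in decreasing order and taking row products gives the invariant factors.

Invariant factors (smallest first, each dividing the next): x - 3, x - 3, (x - 3)^2.

Check: the last factor (x - 3)^2 is the minimal polynomial, and the product (x - 3)^4 is the characteristic polynomial.

x - 3, x - 3, (x - 3)^2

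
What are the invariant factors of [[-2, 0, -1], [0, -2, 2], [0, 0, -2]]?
x + 2, (x + 2)^2

The Jordan structure of A has elementary divisors (x + 2)^2, (x + 2). Arranging the block sizes at each eigenvalue in decreasing order and taking row products gives the invariant factors.

Invariant factors (smallest first, each dividing the next): x + 2, (x + 2)^2.

Check: the last factor (x + 2)^2 is the minimal polynomial, and the product (x + 2)^3 is the characteristic polynomial.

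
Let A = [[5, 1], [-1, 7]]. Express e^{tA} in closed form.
A has Jordan form J = [[6, 1], [0, 6]] with A = PJP^{-1}, so e^{tA} = P e^{tJ} P^{-1}.

For a Jordan block J_k(λ), e^{tJ_k(λ)} = e^{λt} · (I + tN + t^2 N^2/2! + ... + t^{k-1} N^{k-1}/(k-1)!) where N is the nilpotent superdiagonal part.

Assembling the blocks and conjugating back gives the entries of e^{tA} as shown above.

e^{tA} = [[(1 - t)*e^{6*t}, t*e^{6*t}], [-t*e^{6*t}, (t + 1)*e^{6*t}]]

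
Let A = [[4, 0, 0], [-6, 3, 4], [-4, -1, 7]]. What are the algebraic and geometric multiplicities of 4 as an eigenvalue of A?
algebraic multiplicity 1, geometric multiplicity 1

The characteristic polynomial is (x - 5)^2(x - 4), so the factor x - 4 appears with exponent 1: the algebraic multiplicity is 1.

rank(A - 4I) = 2, so the eigenspace has dimension 3 - 2 = 1: the geometric multiplicity is 1.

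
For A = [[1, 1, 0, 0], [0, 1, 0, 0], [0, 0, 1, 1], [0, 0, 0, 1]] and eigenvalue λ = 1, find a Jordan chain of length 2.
v_1 = [[1, 1, 2, 1]]^T, v_2 = [[1, 0, 1, 0]]^T

We seek v_1 ∈ ker((A - I)^2) \ ker(A - I), then set v_{i+1} = (A - I) v_i.

One such chain is v_1 = [[1, 1, 2, 1]]^T, v_2 = [[1, 0, 1, 0]]^T. Check: (A - I) v_2 = [[0, 0, 0, 0]]^T = 0.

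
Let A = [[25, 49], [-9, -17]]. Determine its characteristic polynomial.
χ_A(x) = (x - 4)^2

xI - A = [[x - 25, -49], [9, x + 17]].

Expanding det(xI - A) along the first row:
det(xI - A) = + (x - 25)·det([[x + 17]]) - (-49)·det([[9]]).

Evaluating gives χ_A(x) = x^2 - 8x + 16 = (x - 4)^2.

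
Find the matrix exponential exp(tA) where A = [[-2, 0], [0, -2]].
e^{tA} = [[e^{-2*t}, 0], [0, e^{-2*t}]]

A has Jordan form J = [[-2, 0], [0, -2]] with A = PJP^{-1}, so e^{tA} = P e^{tJ} P^{-1}.

For a Jordan block J_k(λ), e^{tJ_k(λ)} = e^{λt} · (I + tN + t^2 N^2/2! + ... + t^{k-1} N^{k-1}/(k-1)!) where N is the nilpotent superdiagonal part.

Assembling the blocks and conjugating back gives the entries of e^{tA} as shown above.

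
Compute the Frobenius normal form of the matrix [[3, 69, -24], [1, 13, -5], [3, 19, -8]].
The invariant factors of A (the non-unit diagonal entries of the Smith normal form of xI - A over ℚ[x]) are (x - 5)(x^2 - 3x - 6), each dividing the next. The characteristic polynomial is their product, (x - 5)(x^2 - 3x - 6).

The rational canonical form is the block-diagonal matrix of companion matrices C(f_i):
R = [[0, 0, -30], [1, 0, -9], [0, 1, 8]].

Note the characteristic polynomial does not split into linear factors over ℚ, so A has no Jordan form over ℚ; the rational canonical form exists over any field.

R = [[0, 0, -30], [1, 0, -9], [0, 1, 8]]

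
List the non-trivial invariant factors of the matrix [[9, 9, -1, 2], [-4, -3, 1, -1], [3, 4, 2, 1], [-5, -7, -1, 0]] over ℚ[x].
The Jordan structure of A has elementary divisors (x - 2)^2, (x - 2)^2. Arranging the block sizes at each eigenvalue in decreasing order and taking row products gives the invariant factors.

Invariant factors (smallest first, each dividing the next): (x - 2)^2, (x - 2)^2.

Check: the last factor (x - 2)^2 is the minimal polynomial, and the product (x - 2)^4 is the characteristic polynomial.

(x - 2)^2, (x - 2)^2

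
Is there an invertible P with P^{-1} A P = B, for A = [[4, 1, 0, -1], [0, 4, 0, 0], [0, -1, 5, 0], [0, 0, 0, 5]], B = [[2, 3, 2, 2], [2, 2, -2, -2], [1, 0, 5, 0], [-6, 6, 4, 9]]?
Yes.

Two matrices over a field are similar if and only if they have the same invariant factors.

Both A and B have characteristic polynomial (x - 5)^2(x - 4)^2 and minimal polynomial (x - 5)(x - 4)^2. Computing further, both have invariant factors x - 5, (x - 5)(x - 4)^2. Hence A and B are similar.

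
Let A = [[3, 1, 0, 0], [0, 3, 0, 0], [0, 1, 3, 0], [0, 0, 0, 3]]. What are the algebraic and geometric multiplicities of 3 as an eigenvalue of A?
The characteristic polynomial is (x - 3)^4, so the factor x - 3 appears with exponent 4: the algebraic multiplicity is 4.

rank(A - 3I) = 1, so the eigenspace has dimension 4 - 1 = 3: the geometric multiplicity is 3.

Since 3 < 4, A is not diagonalizable.

algebraic multiplicity 4, geometric multiplicity 3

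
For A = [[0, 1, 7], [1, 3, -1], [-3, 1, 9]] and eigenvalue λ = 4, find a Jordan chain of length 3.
We seek v_1 ∈ ker((A - 4I)^3) \ ker((A - 4I)^2), then set v_{i+1} = (A - 4I) v_i.

One such chain is v_1 = [[1, 0, 1]]^T, v_2 = [[3, 0, 2]]^T, v_3 = [[2, 1, 1]]^T. Check: (A - 4I) v_3 = [[0, 0, 0]]^T = 0.

v_1 = [[1, 0, 1]]^T, v_2 = [[3, 0, 2]]^T, v_3 = [[2, 1, 1]]^T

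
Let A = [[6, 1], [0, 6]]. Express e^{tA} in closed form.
e^{tA} = [[e^{6*t}, t*e^{6*t}], [0, e^{6*t}]]

A has Jordan form J = [[6, 1], [0, 6]] with A = PJP^{-1}, so e^{tA} = P e^{tJ} P^{-1}.

For a Jordan block J_k(λ), e^{tJ_k(λ)} = e^{λt} · (I + tN + t^2 N^2/2! + ... + t^{k-1} N^{k-1}/(k-1)!) where N is the nilpotent superdiagonal part.

Assembling the blocks and conjugating back gives the entries of e^{tA} as shown above.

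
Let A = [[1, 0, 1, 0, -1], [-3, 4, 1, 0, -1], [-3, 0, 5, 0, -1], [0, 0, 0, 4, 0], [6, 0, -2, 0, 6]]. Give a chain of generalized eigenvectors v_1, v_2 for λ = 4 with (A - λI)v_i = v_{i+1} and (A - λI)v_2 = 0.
We seek v_1 ∈ ker((A - 4I)^2) \ ker(A - 4I), then set v_{i+1} = (A - 4I) v_i.

One such chain is v_1 = [[0, 1, 1, 0, 0]]^T, v_2 = [[1, 1, 1, 0, -2]]^T. Check: (A - 4I) v_2 = [[0, 0, 0, 0, 0]]^T = 0.

v_1 = [[0, 1, 1, 0, 0]]^T, v_2 = [[1, 1, 1, 0, -2]]^T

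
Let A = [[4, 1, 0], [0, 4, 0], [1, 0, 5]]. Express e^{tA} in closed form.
e^{tA} = [[e^{4*t}, t*e^{4*t}, 0], [0, e^{4*t}, 0], [(e^{t} - 1)*e^{4*t}, (-t + e^{t} - 1)*e^{4*t}, e^{5*t}]]

A has Jordan form J = [[4, 1, 0], [0, 4, 0], [0, 0, 5]] with A = PJP^{-1}, so e^{tA} = P e^{tJ} P^{-1}.

For a Jordan block J_k(λ), e^{tJ_k(λ)} = e^{λt} · (I + tN + t^2 N^2/2! + ... + t^{k-1} N^{k-1}/(k-1)!) where N is the nilpotent superdiagonal part.

Assembling the blocks and conjugating back gives the entries of e^{tA} as shown above.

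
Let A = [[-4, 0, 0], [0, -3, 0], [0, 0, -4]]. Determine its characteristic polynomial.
xI - A = [[x + 4, 0, 0], [0, x + 3, 0], [0, 0, x + 4]].

Expanding det(xI - A) along the first row:
det(xI - A) = + (x + 4)·det([[x + 3, 0], [0, x + 4]]) - (0)·det([[0, 0], [0, x + 4]]) + (0)·det([[0, x + 3], [0, 0]]).

Evaluating gives χ_A(x) = x^3 + 11x^2 + 40x + 48 = (x + 3)(x + 4)^2.

χ_A(x) = (x + 3)(x + 4)^2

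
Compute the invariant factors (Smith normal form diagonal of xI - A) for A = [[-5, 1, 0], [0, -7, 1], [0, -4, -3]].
(x + 5)^3

The Jordan structure of A has elementary divisors (x + 5)^3. Arranging the block sizes at each eigenvalue in decreasing order and taking row products gives the invariant factors.

Invariant factors (smallest first, each dividing the next): (x + 5)^3.

Check: the last factor (x + 5)^3 is the minimal polynomial, and the product (x + 5)^3 is the characteristic polynomial.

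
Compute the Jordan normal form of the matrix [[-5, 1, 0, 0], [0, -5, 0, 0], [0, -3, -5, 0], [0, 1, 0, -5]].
J = [[-5, 1, 0, 0], [0, -5, 0, 0], [0, 0, -5, 0], [0, 0, 0, -5]]

The characteristic polynomial is det(xI - A) = (x + 5)^4, so the eigenvalues are -5 (algebraic multiplicity 4).

For λ = -5: rank(A + 5I) = 1, rank((A + 5I)^2) = 0. The eigenspace has dimension 4 - 1 = 3, so there are 3 Jordan blocks; the rank sequence gives block sizes [2, 1, 1].

Assembling the blocks gives the Jordan form J above.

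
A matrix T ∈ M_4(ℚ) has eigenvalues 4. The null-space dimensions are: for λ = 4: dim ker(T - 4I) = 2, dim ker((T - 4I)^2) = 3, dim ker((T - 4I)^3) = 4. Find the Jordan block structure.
λ = 4: successive nullity increments [2, 1, 1] count blocks of size ≥ k; block sizes are [3, 1].

Jordan blocks: (4, 3), (4, 1)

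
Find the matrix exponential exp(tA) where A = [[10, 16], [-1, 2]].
A has Jordan form J = [[6, 1], [0, 6]] with A = PJP^{-1}, so e^{tA} = P e^{tJ} P^{-1}.

For a Jordan block J_k(λ), e^{tJ_k(λ)} = e^{λt} · (I + tN + t^2 N^2/2! + ... + t^{k-1} N^{k-1}/(k-1)!) where N is the nilpotent superdiagonal part.

Assembling the blocks and conjugating back gives the entries of e^{tA} as shown above.

e^{tA} = [[(4*t + 1)*e^{6*t}, 16*t*e^{6*t}], [-t*e^{6*t}, (1 - 4*t)*e^{6*t}]]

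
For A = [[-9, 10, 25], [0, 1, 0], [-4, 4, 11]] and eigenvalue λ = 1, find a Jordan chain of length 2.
v_1 = [[-13, 0, -5]]^T, v_2 = [[5, 0, 2]]^T

We seek v_1 ∈ ker((A - I)^2) \ ker(A - I), then set v_{i+1} = (A - I) v_i.

One such chain is v_1 = [[-13, 0, -5]]^T, v_2 = [[5, 0, 2]]^T. Check: (A - I) v_2 = [[0, 0, 0]]^T = 0.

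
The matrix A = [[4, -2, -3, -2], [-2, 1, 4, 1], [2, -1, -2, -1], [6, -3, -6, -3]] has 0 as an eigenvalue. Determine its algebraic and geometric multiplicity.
algebraic multiplicity 4, geometric multiplicity 2

The characteristic polynomial is x^4, so the factor x appears with exponent 4: the algebraic multiplicity is 4.

rank(A) = 2, so the eigenspace has dimension 4 - 2 = 2: the geometric multiplicity is 2.

Since 2 < 4, A is not diagonalizable.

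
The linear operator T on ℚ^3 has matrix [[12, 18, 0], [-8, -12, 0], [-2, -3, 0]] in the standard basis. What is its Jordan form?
The characteristic polynomial is det(xI - A) = x^3, so the eigenvalues are 0 (algebraic multiplicity 3).

For λ = 0: rank(A) = 1, rank(A^2) = 0. The eigenspace has dimension 3 - 1 = 2, so there are 2 Jordan blocks; the rank sequence gives block sizes [2, 1].

Assembling the blocks gives the Jordan form J above.

J = [[0, 1, 0], [0, 0, 0], [0, 0, 0]]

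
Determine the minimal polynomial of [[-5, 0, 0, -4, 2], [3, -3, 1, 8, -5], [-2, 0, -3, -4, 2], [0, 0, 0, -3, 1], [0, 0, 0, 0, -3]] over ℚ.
m_A(x) = (x + 3)^2(x + 5)

The characteristic polynomial factors as (x + 3)^4(x + 5). The minimal polynomial is ∏(x - λ)^{k_λ} where k_λ is the size of the largest Jordan block at λ.

For λ = -5: rank(A + 5I) = 4, and the largest Jordan block has size 1 (the smallest k with rank((A + 5I)^k) = rank((A + 5I)^(k+1))).
For λ = -3: rank(A + 3I) = 3, and the largest Jordan block has size 2 (the smallest k with rank((A + 3I)^k) = rank((A + 3I)^(k+1))).

So m_A(x) = (x + 3)^2(x + 5).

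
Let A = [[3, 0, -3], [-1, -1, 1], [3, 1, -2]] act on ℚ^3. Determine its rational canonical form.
The invariant factors of A (the non-unit diagonal entries of the Smith normal form of xI - A over ℚ[x]) are x^3 + x + 3, each dividing the next. The characteristic polynomial is their product, x^3 + x + 3.

The rational canonical form is the block-diagonal matrix of companion matrices C(f_i):
R = [[0, 0, -3], [1, 0, -1], [0, 1, 0]].

Note the characteristic polynomial does not split into linear factors over ℚ, so A has no Jordan form over ℚ; the rational canonical form exists over any field.

R = [[0, 0, -3], [1, 0, -1], [0, 1, 0]]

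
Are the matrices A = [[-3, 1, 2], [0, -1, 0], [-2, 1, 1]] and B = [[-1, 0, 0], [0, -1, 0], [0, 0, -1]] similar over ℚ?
Both have characteristic polynomial (x + 1)^3, but the minimal polynomial of A is (x + 1)^2 while the minimal polynomial of B is x + 1. The minimal polynomial is a similarity invariant, so A and B are not similar.

No.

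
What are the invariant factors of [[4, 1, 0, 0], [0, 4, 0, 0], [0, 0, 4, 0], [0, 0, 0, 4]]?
x - 4, x - 4, (x - 4)^2

The Jordan structure of A has elementary divisors (x - 4)^2, (x - 4), (x - 4). Arranging the block sizes at each eigenvalue in decreasing order and taking row products gives the invariant factors.

Invariant factors (smallest first, each dividing the next): x - 4, x - 4, (x - 4)^2.

Check: the last factor (x - 4)^2 is the minimal polynomial, and the product (x - 4)^4 is the characteristic polynomial.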